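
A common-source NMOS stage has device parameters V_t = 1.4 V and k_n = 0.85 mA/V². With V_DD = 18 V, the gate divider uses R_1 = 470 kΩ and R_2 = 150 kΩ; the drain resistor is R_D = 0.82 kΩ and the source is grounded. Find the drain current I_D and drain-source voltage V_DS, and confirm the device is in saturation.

I_D ≈ 3.7 mA, V_DS ≈ 15 V

V_G = V_DD·R_2/(R_1+R_2) = 18×150/620 = 4.35 V. With the source grounded, V_GS = V_G = 4.35 V.
Assume saturation: I_D = (k_n/2)(V_GS − V_t)² = (0.85/2)×(4.35 − 1.4)² = 0.425×2.95² = 3.71 mA.
V_DS = V_DD − I_D·R_D = 18 − 3.71×0.82 = 15 V.
Saturation requires V_DS ≥ V_GS − V_t = 2.95 V; 15 ≥ 2.95 ✓.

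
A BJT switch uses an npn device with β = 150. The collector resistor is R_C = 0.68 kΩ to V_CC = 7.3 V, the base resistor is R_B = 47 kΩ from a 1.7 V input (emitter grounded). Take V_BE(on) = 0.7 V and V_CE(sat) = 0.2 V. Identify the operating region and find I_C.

Assume active. Base-emitter loop: I_B = (V_BB − V_BE)/R_B = (1.7 − 0.7)/47 = 0.0213 mA.
I_C = β·I_B = 150×0.0213 = 3.19 mA.
V_CE = V_CC − I_C·R_C = 7.3 − 3.19×0.68 = 5.13 V > V_CE(sat), so the active-region assumption holds.

active; I_C ≈ 3.2 mA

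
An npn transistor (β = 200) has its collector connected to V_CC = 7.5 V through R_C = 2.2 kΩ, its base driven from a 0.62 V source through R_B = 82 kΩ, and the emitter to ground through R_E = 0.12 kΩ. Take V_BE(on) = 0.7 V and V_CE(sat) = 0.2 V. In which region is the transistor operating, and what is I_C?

V_BB = 0.62 V ≤ V_BE(on) = 0.7 V, so the base-emitter junction is not forward biased.
The transistor is in cutoff: I_B = I_C = 0.

cutoff; I_C ≈ 0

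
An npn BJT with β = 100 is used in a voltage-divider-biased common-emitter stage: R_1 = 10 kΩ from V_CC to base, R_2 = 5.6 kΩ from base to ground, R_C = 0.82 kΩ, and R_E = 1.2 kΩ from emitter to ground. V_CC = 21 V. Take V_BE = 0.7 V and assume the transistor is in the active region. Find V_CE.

V_CE ≈ 9.9 V

Thevenize the base divider: V_Th = V_CC·R_2/(R_1+R_2) = 21×5.6/15.6 = 7.54 V, R_Th = R_1‖R_2 = 3.59 kΩ.
Base-emitter loop: V_Th = I_B·R_Th + V_BE + (β+1)I_B·R_E, so I_B = (7.54 − 0.7) / (3.59 + 101×1.2) = 0.0548 mA.
I_C = β·I_B = 100×0.0548 = 5.48 mA, and I_E = (β+1)I_B = 5.53 mA.
V_CE = V_CC − I_C·R_C − I_E·R_E = 21 − 5.48×0.82 − 5.53×1.2 = 9.86 V.
V_CE = 9.86 V > 0.2 V confirms active-region operation.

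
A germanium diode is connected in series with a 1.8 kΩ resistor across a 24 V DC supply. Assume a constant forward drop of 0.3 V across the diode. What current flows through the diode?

I ≈ 13 mA

KVL around the loop: 24 = V_D + I·R = 0.3 + I × 1.8 kΩ.
So I = (24 − 0.3) / 1.8 kΩ = 23.7 / 1.8 = 13.2 mA.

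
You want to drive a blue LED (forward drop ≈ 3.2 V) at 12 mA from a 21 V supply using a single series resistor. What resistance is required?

The resistor drops V_S − V_D = 21 − 3.2 = 17.8 V at 12 mA.
R = 17.8 V / 12 mA = 1.48 kΩ.

R ≈ 1.5 kΩ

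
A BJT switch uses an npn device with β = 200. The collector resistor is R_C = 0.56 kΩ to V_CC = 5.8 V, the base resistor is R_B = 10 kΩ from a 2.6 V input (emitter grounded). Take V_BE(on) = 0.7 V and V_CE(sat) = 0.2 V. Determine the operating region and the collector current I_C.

saturation; I_C ≈ 10 mA

Assume active: I_B = (2.6 − 0.7)/10 = 0.19 mA, giving I_C = β·I_B = 38 mA.
But then V_CE = 5.8 − 38×0.56 = -15.5 V < V_CE(sat) = 0.2 V — impossible in the active region.
So the transistor is saturated. With V_CE = 0.2 V, I_C = (V_CC − 0.2)/R_C = 5.6/0.56 = 10 mA.
Check: β·I_B = 38 mA > I_C = 10 mA, confirming saturation.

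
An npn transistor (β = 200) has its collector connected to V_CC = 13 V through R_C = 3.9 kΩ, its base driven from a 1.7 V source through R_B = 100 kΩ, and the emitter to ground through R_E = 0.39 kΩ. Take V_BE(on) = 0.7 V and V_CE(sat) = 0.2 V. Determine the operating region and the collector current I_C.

active; I_C ≈ 1.1 mA

Assume active. Base-emitter loop: I_B = (V_BB − V_BE)/(R_B + (β+1)R_E) = (1.7 − 0.7)/(100 + 201×0.39) = 0.00561 mA.
I_C = β·I_B = 200×0.00561 = 1.12 mA.
V_CE = V_CC − I_C·R_C − I_E·R_E = 13 − 1.12×3.9 − 1.13×0.39 = 8.19 V > V_CE(sat), so the active-region assumption holds.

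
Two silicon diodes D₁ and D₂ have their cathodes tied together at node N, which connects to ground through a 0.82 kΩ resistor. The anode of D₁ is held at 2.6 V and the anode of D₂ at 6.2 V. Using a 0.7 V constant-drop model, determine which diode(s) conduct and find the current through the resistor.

Only D₂ conducts; I_R ≈ 6.7 mA

Assume both conduct. Then node N would need to be at both 2.6−0.7 = 1.9 V and 6.2−0.7 = 5.5 V, which is impossible.
Assume only D₂ conducts: V_N = 6.2 − 0.7 = 5.5 V, so I_R = 5.5/0.82 = 6.71 mA.
Check D₁: its anode-to-cathode voltage is 2.6 − 5.5 = -2.9 V < 0.7 V, so it is off. The assumption is consistent.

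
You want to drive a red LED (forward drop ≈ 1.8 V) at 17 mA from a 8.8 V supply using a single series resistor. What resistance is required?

R ≈ 0.41 kΩ

The resistor drops V_S − V_D = 8.8 − 1.8 = 7 V at 17 mA.
R = 7 V / 17 mA = 0.412 kΩ.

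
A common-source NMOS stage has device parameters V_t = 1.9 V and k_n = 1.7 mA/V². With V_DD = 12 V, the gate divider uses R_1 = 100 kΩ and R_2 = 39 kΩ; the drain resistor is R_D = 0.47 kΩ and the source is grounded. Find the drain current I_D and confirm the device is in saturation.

I_D ≈ 1.8 mA

V_G = V_DD·R_2/(R_1+R_2) = 12×39/139 = 3.37 V. With the source grounded, V_GS = V_G = 3.37 V.
Assume saturation: I_D = (k_n/2)(V_GS − V_t)² = (1.7/2)×(3.37 − 1.9)² = 0.85×1.47² = 1.83 mA.
V_DS = V_DD − I_D·R_D = 12 − 1.83×0.47 = 11.1 V.
Saturation requires V_DS ≥ V_GS − V_t = 1.47 V; 11.1 ≥ 1.47 ✓.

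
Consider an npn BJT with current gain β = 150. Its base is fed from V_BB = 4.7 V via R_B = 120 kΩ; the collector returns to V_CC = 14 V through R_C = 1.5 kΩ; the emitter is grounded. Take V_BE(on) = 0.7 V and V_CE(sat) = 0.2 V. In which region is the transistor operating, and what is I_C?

Assume active. Base-emitter loop: I_B = (V_BB − V_BE)/R_B = (4.7 − 0.7)/120 = 0.0333 mA.
I_C = β·I_B = 150×0.0333 = 5 mA.
V_CE = V_CC − I_C·R_C = 14 − 5×1.5 = 6.5 V > V_CE(sat), so the active-region assumption holds.

active; I_C ≈ 5 mA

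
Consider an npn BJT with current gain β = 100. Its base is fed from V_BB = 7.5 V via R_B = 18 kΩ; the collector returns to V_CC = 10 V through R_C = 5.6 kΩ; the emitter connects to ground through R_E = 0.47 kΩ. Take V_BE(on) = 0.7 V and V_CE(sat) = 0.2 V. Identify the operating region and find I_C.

Assume active: I_B = (7.5 − 0.7)/(18 + 101×0.47) = 0.104 mA, I_C = β·I_B = 10.4 mA.
Then V_CE = 10 − 10.4×5.6 − 10.5×0.47 = -53.1 V < 0.2 V — the active assumption fails.
Re-solve with V_CE = 0.2 V. KCL at the emitter: V_E/R_E = (V_BB−0.7−V_E)/R_B + (V_CC−0.2−V_E)/R_C, giving V_E = 0.901 V.
I_C = (V_CC − 0.2 − V_E)/R_C = (9.8 − 0.901)/5.6 = 1.59 mA.
Check: I_B = (6.8 − 0.901)/18 = 0.328 mA, and β·I_B = 32.8 mA > I_C, confirming saturation.

saturation; I_C ≈ 1.6 mA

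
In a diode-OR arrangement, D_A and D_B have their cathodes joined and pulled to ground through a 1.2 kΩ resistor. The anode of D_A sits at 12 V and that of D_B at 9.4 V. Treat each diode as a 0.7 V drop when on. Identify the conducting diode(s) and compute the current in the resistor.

Only D_A conducts; I_R ≈ 9.4 mA

Assume both conduct. Then node N would need to be at both 12−0.7 = 11.3 V and 9.4−0.7 = 8.7 V, which is impossible.
Assume only D_A conducts: V_N = 12 − 0.7 = 11.3 V, so I_R = 11.3/1.2 = 9.42 mA.
Check D_B: its anode-to-cathode voltage is 9.4 − 11.3 = -1.9 V < 0.7 V, so it is off. The assumption is consistent.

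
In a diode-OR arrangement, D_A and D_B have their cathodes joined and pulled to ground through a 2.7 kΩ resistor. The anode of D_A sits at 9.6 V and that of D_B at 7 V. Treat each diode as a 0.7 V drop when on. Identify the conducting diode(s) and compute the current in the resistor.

Assume both conduct. Then node N would need to be at both 9.6−0.7 = 8.9 V and 7−0.7 = 6.3 V, which is impossible.
Assume only D_A conducts: V_N = 9.6 − 0.7 = 8.9 V, so I_R = 8.9/2.7 = 3.3 mA.
Check D_B: its anode-to-cathode voltage is 7 − 8.9 = -1.9 V < 0.7 V, so it is off. The assumption is consistent.

Only D_A conducts; I_R ≈ 3.3 mA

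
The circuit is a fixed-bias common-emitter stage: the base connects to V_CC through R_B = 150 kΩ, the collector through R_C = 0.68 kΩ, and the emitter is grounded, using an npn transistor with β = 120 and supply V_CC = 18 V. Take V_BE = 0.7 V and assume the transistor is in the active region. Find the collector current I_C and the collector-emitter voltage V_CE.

I_C ≈ 14 mA, V_CE ≈ 8.6 V

Base loop: V_CC = I_B·R_B + V_BE, so I_B = (18 − 0.7)/150 kΩ = 0.115 mA.
In the active region I_C = β·I_B = 120 × 0.115 = 13.8 mA.
Collector loop: V_CE = V_CC − I_C·R_C = 18 − 13.8×0.68 = 8.59 V.
Since V_CE = 8.59 V > V_CE(sat) ≈ 0.2 V, the transistor is in the active region as assumed.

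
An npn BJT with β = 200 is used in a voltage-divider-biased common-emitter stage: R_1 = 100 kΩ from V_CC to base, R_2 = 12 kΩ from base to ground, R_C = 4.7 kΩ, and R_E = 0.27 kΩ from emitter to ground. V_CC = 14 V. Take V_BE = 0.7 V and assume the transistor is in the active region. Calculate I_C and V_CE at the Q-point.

I_C ≈ 2.5 mA, V_CE ≈ 1.8 V

Thevenize the base divider: V_Th = V_CC·R_2/(R_1+R_2) = 14×12/112 = 1.5 V, R_Th = R_1‖R_2 = 10.7 kΩ.
Base-emitter loop: V_Th = I_B·R_Th + V_BE + (β+1)I_B·R_E, so I_B = (1.5 − 0.7) / (10.7 + 201×0.27) = 0.0123 mA.
I_C = β·I_B = 200×0.0123 = 2.46 mA, and I_E = (β+1)I_B = 2.47 mA.
V_CE = V_CC − I_C·R_C − I_E·R_E = 14 − 2.46×4.7 − 2.47×0.27 = 1.76 V.
V_CE = 1.76 V > 0.2 V confirms active-region operation.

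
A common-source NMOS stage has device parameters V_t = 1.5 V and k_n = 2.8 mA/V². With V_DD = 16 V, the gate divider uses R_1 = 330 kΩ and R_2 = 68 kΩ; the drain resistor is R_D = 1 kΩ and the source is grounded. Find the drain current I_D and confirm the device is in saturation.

V_G = V_DD·R_2/(R_1+R_2) = 16×68/398 = 2.73 V. With the source grounded, V_GS = V_G = 2.73 V.
Assume saturation: I_D = (k_n/2)(V_GS − V_t)² = (2.8/2)×(2.73 − 1.5)² = 1.4×1.23² = 2.13 mA.
V_DS = V_DD − I_D·R_D = 16 − 2.13×1 = 13.9 V.
Saturation requires V_DS ≥ V_GS − V_t = 1.23 V; 13.9 ≥ 1.23 ✓.

I_D ≈ 2.1 mA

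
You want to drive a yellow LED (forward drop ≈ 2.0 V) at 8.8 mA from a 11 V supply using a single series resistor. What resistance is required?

The resistor drops V_S − V_D = 11 − 2.0 = 9 V at 8.8 mA.
R = 9 V / 8.8 mA = 1.02 kΩ.

R ≈ 1 kΩ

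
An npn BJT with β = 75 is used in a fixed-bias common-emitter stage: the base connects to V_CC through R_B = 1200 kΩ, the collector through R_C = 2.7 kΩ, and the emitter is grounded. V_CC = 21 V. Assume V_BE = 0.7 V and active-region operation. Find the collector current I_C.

Base loop: V_CC = I_B·R_B + V_BE, so I_B = (21 − 0.7)/1200 kΩ = 0.0169 mA.
In the active region I_C = β·I_B = 75 × 0.0169 = 1.27 mA.
Collector loop: V_CE = V_CC − I_C·R_C = 21 − 1.27×2.7 = 17.6 V.
Since V_CE = 17.6 V > V_CE(sat) ≈ 0.2 V, the transistor is in the active region as assumed.

I_C ≈ 1.3 mA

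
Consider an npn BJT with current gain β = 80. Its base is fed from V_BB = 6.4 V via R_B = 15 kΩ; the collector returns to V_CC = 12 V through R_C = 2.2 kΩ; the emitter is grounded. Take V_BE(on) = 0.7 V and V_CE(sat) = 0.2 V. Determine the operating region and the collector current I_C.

saturation; I_C ≈ 5.4 mA

Assume active: I_B = (6.4 − 0.7)/15 = 0.38 mA, giving I_C = β·I_B = 30.4 mA.
But then V_CE = 12 − 30.4×2.2 = -54.9 V < V_CE(sat) = 0.2 V — impossible in the active region.
So the transistor is saturated. With V_CE = 0.2 V, I_C = (V_CC − 0.2)/R_C = 11.8/2.2 = 5.36 mA.
Check: β·I_B = 30.4 mA > I_C = 5.36 mA, confirming saturation.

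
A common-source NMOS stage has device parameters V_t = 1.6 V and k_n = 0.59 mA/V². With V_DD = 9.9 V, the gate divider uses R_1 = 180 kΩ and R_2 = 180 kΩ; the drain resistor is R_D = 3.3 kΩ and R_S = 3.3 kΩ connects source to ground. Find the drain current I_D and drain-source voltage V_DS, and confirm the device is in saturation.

I_D ≈ 0.59 mA, V_DS ≈ 6 V

V_G = V_DD·R_2/(R_1+R_2) = 9.9×180/360 = 4.95 V.
Assume saturation: I_D = (k_n/2)(V_GS − V_t)² with V_GS = V_G − I_D·R_S = 4.95 − 3.3·I_D.
Substituting gives 3.21·I_D² − 7.52·I_D + 3.31 = 0, with roots I_D = 0.588 or 1.75 mA.
The root I_D = 1.75 mA gives V_GS = -0.838 V ≤ V_t, so take I_D = 0.588 mA.
Then V_GS = 3.01 V and V_DS = V_DD − I_D(R_D+R_S) = 9.9 − 0.588×6.6 = 6.02 V.
Saturation requires V_DS ≥ V_GS − V_t = 1.41 V; 6.02 ≥ 1.41 ✓.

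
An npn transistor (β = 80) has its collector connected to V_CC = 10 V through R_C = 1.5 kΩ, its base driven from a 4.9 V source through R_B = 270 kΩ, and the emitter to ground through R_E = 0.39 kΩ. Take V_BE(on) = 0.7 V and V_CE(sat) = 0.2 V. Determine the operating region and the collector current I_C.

active; I_C ≈ 1.1 mA

Assume active. Base-emitter loop: I_B = (V_BB − V_BE)/(R_B + (β+1)R_E) = (4.9 − 0.7)/(270 + 81×0.39) = 0.0139 mA.
I_C = β·I_B = 80×0.0139 = 1.11 mA.
V_CE = V_CC − I_C·R_C − I_E·R_E = 10 − 1.11×1.5 − 1.13×0.39 = 7.89 V > V_CE(sat), so the active-region assumption holds.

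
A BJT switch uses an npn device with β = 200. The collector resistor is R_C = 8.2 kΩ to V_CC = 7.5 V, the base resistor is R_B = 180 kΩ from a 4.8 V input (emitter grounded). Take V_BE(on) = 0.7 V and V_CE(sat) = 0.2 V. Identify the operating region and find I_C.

saturation; I_C ≈ 0.89 mA

Assume active: I_B = (4.8 − 0.7)/180 = 0.0228 mA, giving I_C = β·I_B = 4.56 mA.
But then V_CE = 7.5 − 4.56×8.2 = -29.9 V < V_CE(sat) = 0.2 V — impossible in the active region.
So the transistor is saturated. With V_CE = 0.2 V, I_C = (V_CC − 0.2)/R_C = 7.3/8.2 = 0.89 mA.
Check: β·I_B = 4.56 mA > I_C = 0.89 mA, confirming saturation.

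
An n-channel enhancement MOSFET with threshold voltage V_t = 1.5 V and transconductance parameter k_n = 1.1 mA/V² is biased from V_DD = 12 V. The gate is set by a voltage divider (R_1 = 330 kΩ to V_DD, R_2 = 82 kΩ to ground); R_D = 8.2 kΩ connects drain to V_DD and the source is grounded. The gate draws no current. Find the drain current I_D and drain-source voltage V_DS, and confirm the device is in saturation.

V_G = V_DD·R_2/(R_1+R_2) = 12×82/412 = 2.39 V. With the source grounded, V_GS = V_G = 2.39 V.
Assume saturation: I_D = (k_n/2)(V_GS − V_t)² = (1.1/2)×(2.39 − 1.5)² = 0.55×0.888² = 0.434 mA.
V_DS = V_DD − I_D·R_D = 12 − 0.434×8.2 = 8.44 V.
Saturation requires V_DS ≥ V_GS − V_t = 0.888 V; 8.44 ≥ 0.888 ✓.

I_D ≈ 0.43 mA, V_DS ≈ 8.4 V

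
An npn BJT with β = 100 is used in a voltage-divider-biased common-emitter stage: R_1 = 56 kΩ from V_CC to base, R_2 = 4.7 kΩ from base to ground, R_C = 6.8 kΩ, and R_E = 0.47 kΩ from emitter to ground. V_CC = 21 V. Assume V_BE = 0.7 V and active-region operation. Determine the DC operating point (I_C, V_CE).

I_C ≈ 1.8 mA, V_CE ≈ 8 V

Thevenize the base divider: V_Th = V_CC·R_2/(R_1+R_2) = 21×4.7/60.7 = 1.63 V, R_Th = R_1‖R_2 = 4.34 kΩ.
Base-emitter loop: V_Th = I_B·R_Th + V_BE + (β+1)I_B·R_E, so I_B = (1.63 − 0.7) / (4.34 + 101×0.47) = 0.0179 mA.
I_C = β·I_B = 100×0.0179 = 1.79 mA, and I_E = (β+1)I_B = 1.81 mA.
V_CE = V_CC − I_C·R_C − I_E·R_E = 21 − 1.79×6.8 − 1.81×0.47 = 8 V.
V_CE = 8 V > 0.2 V confirms active-region operation.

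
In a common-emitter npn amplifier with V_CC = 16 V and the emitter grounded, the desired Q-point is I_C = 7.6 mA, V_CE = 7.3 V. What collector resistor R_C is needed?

Collector loop: V_CC = I_C·R_C + V_CE.
R_C = (V_CC − V_CE)/I_C = (16 − 7.3)/7.6 = 1.14 kΩ.

R_C ≈ 1.1 kΩ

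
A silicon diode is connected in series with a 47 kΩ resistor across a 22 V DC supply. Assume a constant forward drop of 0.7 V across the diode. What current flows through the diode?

I ≈ 0.45 mA

KVL around the loop: 22 = V_D + I·R = 0.7 + I × 47 kΩ.
So I = (22 − 0.7) / 47 kΩ = 21.3 / 47 = 0.453 mA.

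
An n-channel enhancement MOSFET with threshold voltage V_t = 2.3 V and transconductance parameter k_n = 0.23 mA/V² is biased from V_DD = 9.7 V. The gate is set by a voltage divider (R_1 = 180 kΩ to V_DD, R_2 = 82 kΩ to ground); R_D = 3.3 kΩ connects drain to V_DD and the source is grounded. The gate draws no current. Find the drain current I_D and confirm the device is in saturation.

V_G = V_DD·R_2/(R_1+R_2) = 9.7×82/262 = 3.04 V. With the source grounded, V_GS = V_G = 3.04 V.
Assume saturation: I_D = (k_n/2)(V_GS − V_t)² = (0.23/2)×(3.04 − 2.3)² = 0.115×0.736² = 0.0623 mA.
V_DS = V_DD − I_D·R_D = 9.7 − 0.0623×3.3 = 9.49 V.
Saturation requires V_DS ≥ V_GS − V_t = 0.736 V; 9.49 ≥ 0.736 ✓.

I_D ≈ 0.062 mA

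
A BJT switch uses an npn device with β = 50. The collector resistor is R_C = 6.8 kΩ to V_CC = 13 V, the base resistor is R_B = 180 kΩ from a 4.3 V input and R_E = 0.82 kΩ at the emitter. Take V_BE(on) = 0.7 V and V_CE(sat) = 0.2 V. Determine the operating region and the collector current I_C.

Assume active. Base-emitter loop: I_B = (V_BB − V_BE)/(R_B + (β+1)R_E) = (4.3 − 0.7)/(180 + 51×0.82) = 0.0162 mA.
I_C = β·I_B = 50×0.0162 = 0.811 mA.
V_CE = V_CC − I_C·R_C − I_E·R_E = 13 − 0.811×6.8 − 0.828×0.82 = 6.8 V > V_CE(sat), so the active-region assumption holds.

active; I_C ≈ 0.81 mA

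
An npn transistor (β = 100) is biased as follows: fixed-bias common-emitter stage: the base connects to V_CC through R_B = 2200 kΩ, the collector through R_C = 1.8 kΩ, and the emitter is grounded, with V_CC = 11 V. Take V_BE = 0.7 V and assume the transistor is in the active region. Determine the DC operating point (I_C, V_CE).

Base loop: V_CC = I_B·R_B + V_BE, so I_B = (11 − 0.7)/2200 kΩ = 0.00468 mA.
In the active region I_C = β·I_B = 100 × 0.00468 = 0.468 mA.
Collector loop: V_CE = V_CC − I_C·R_C = 11 − 0.468×1.8 = 10.2 V.
Since V_CE = 10.2 V > V_CE(sat) ≈ 0.2 V, the transistor is in the active region as assumed.

I_C ≈ 0.47 mA, V_CE ≈ 10 V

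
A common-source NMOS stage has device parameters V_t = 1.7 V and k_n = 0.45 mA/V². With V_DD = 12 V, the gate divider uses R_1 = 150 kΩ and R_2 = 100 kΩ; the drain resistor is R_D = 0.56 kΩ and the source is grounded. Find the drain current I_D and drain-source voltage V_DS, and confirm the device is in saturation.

V_G = V_DD·R_2/(R_1+R_2) = 12×100/250 = 4.8 V. With the source grounded, V_GS = V_G = 4.8 V.
Assume saturation: I_D = (k_n/2)(V_GS − V_t)² = (0.45/2)×(4.8 − 1.7)² = 0.225×3.1² = 2.16 mA.
V_DS = V_DD − I_D·R_D = 12 − 2.16×0.56 = 10.8 V.
Saturation requires V_DS ≥ V_GS − V_t = 3.1 V; 10.8 ≥ 3.1 ✓.

I_D ≈ 2.2 mA, V_DS ≈ 11 V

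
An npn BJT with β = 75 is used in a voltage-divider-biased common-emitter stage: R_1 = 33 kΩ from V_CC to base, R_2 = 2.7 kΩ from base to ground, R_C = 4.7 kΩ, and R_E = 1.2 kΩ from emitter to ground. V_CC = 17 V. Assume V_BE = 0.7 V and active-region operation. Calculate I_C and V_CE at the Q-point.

Thevenize the base divider: V_Th = V_CC·R_2/(R_1+R_2) = 17×2.7/35.7 = 1.29 V, R_Th = R_1‖R_2 = 2.5 kΩ.
Base-emitter loop: V_Th = I_B·R_Th + V_BE + (β+1)I_B·R_E, so I_B = (1.29 − 0.7) / (2.5 + 76×1.2) = 0.00625 mA.
I_C = β·I_B = 75×0.00625 = 0.469 mA, and I_E = (β+1)I_B = 0.475 mA.
V_CE = V_CC − I_C·R_C − I_E·R_E = 17 − 0.469×4.7 − 0.475×1.2 = 14.2 V.
V_CE = 14.2 V > 0.2 V confirms active-region operation.

I_C ≈ 0.47 mA, V_CE ≈ 14 V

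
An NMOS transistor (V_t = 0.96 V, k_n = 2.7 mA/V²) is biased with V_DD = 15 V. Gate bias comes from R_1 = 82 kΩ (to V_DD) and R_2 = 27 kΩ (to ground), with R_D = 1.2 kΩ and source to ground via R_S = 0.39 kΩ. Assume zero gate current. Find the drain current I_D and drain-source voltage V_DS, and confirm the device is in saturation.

V_G = V_DD·R_2/(R_1+R_2) = 15×27/109 = 3.72 V.
Assume saturation: I_D = (k_n/2)(V_GS − V_t)² with V_GS = V_G − I_D·R_S = 3.72 − 0.39·I_D.
Substituting gives 0.205·I_D² − 3.9·I_D + 10.3 = 0, with roots I_D = 3.15 or 15.9 mA.
The root I_D = 15.9 mA gives V_GS = -2.47 V ≤ V_t, so take I_D = 3.15 mA.
Then V_GS = 2.49 V and V_DS = V_DD − I_D(R_D+R_S) = 15 − 3.15×1.59 = 9.99 V.
Saturation requires V_DS ≥ V_GS − V_t = 1.53 V; 9.99 ≥ 1.53 ✓.

I_D ≈ 3.1 mA, V_DS ≈ 10 V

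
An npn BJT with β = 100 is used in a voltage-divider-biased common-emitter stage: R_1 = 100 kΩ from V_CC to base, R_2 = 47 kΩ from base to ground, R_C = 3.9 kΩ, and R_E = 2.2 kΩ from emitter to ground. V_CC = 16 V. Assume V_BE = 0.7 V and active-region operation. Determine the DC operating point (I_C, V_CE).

I_C ≈ 1.7 mA, V_CE ≈ 5.4 V

Thevenize the base divider: V_Th = V_CC·R_2/(R_1+R_2) = 16×47/147 = 5.12 V, R_Th = R_1‖R_2 = 32 kΩ.
Base-emitter loop: V_Th = I_B·R_Th + V_BE + (β+1)I_B·R_E, so I_B = (5.12 − 0.7) / (32 + 101×2.2) = 0.0174 mA.
I_C = β·I_B = 100×0.0174 = 1.74 mA, and I_E = (β+1)I_B = 1.75 mA.
V_CE = V_CC − I_C·R_C − I_E·R_E = 16 − 1.74×3.9 − 1.75×2.2 = 5.36 V.
V_CE = 5.36 V > 0.2 V confirms active-region operation.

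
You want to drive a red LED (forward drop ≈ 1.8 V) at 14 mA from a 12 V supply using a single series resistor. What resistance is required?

The resistor drops V_S − V_D = 12 − 1.8 = 10.2 V at 14 mA.
R = 10.2 V / 14 mA = 0.729 kΩ.

R ≈ 0.73 kΩ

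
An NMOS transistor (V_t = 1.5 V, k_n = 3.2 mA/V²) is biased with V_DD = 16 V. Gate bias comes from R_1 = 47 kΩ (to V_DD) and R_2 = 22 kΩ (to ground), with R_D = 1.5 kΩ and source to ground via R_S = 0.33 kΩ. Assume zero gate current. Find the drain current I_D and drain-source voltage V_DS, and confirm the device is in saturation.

V_G = V_DD·R_2/(R_1+R_2) = 16×22/69 = 5.1 V.
Assume saturation: I_D = (k_n/2)(V_GS − V_t)² with V_GS = V_G − I_D·R_S = 5.1 − 0.33·I_D.
Substituting gives 0.174·I_D² − 4.8·I_D + 20.8 = 0, with roots I_D = 5.36 or 22.2 mA.
The root I_D = 22.2 mA gives V_GS = -2.23 V ≤ V_t, so take I_D = 5.36 mA.
Then V_GS = 3.33 V and V_DS = V_DD − I_D(R_D+R_S) = 16 − 5.36×1.83 = 6.18 V.
Saturation requires V_DS ≥ V_GS − V_t = 1.83 V; 6.18 ≥ 1.83 ✓.

I_D ≈ 5.4 mA, V_DS ≈ 6.2 V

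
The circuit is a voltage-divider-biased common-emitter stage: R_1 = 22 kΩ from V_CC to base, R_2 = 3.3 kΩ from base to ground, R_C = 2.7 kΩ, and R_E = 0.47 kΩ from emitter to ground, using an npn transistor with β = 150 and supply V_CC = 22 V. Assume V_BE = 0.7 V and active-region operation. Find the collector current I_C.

I_C ≈ 4.4 mA

Thevenize the base divider: V_Th = V_CC·R_2/(R_1+R_2) = 22×3.3/25.3 = 2.87 V, R_Th = R_1‖R_2 = 2.87 kΩ.
Base-emitter loop: V_Th = I_B·R_Th + V_BE + (β+1)I_B·R_E, so I_B = (2.87 − 0.7) / (2.87 + 151×0.47) = 0.0294 mA.
I_C = β·I_B = 150×0.0294 = 4.41 mA, and I_E = (β+1)I_B = 4.44 mA.
V_CE = V_CC − I_C·R_C − I_E·R_E = 22 − 4.41×2.7 − 4.44×0.47 = 8.01 V.
V_CE = 8.01 V > 0.2 V confirms active-region operation.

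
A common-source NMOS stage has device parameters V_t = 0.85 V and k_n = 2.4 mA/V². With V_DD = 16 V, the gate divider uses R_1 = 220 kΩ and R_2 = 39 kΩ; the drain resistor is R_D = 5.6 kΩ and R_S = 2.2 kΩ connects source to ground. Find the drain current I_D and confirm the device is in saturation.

I_D ≈ 0.44 mA

V_G = V_DD·R_2/(R_1+R_2) = 16×39/259 = 2.41 V.
Assume saturation: I_D = (k_n/2)(V_GS − V_t)² with V_GS = V_G − I_D·R_S = 2.41 − 2.2·I_D.
Substituting gives 5.81·I_D² − 9.23·I_D + 2.92 = 0, with roots I_D = 0.435 or 1.15 mA.
The root I_D = 1.15 mA gives V_GS = -0.131 V ≤ V_t, so take I_D = 0.435 mA.
Then V_GS = 1.45 V and V_DS = V_DD − I_D(R_D+R_S) = 16 − 0.435×7.8 = 12.6 V.
Saturation requires V_DS ≥ V_GS − V_t = 0.602 V; 12.6 ≥ 0.602 ✓.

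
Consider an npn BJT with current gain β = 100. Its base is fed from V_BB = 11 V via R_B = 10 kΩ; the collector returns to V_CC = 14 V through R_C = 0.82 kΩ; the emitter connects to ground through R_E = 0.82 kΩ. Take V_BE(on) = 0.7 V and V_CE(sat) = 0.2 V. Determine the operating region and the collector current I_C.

Assume active: I_B = (11 − 0.7)/(10 + 101×0.82) = 0.111 mA, I_C = β·I_B = 11.1 mA.
Then V_CE = 14 − 11.1×0.82 − 11.2×0.82 = -4.29 V < 0.2 V — the active assumption fails.
Re-solve with V_CE = 0.2 V. KCL at the emitter: V_E/R_E = (V_BB−0.7−V_E)/R_B + (V_CC−0.2−V_E)/R_C, giving V_E = 7.03 V.
I_C = (V_CC − 0.2 − V_E)/R_C = (13.8 − 7.03)/0.82 = 8.25 mA.
Check: I_B = (10.3 − 7.03)/10 = 0.327 mA, and β·I_B = 32.7 mA > I_C, confirming saturation.

saturation; I_C ≈ 8.3 mA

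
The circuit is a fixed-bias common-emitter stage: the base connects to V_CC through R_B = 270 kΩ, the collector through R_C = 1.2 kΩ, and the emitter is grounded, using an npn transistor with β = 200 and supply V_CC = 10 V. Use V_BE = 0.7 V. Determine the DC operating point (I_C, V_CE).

I_C ≈ 6.9 mA, V_CE ≈ 1.7 V

Base loop: V_CC = I_B·R_B + V_BE, so I_B = (10 − 0.7)/270 kΩ = 0.0344 mA.
In the active region I_C = β·I_B = 200 × 0.0344 = 6.89 mA.
Collector loop: V_CE = V_CC − I_C·R_C = 10 − 6.89×1.2 = 1.73 V.
Since V_CE = 1.73 V > V_CE(sat) ≈ 0.2 V, the transistor is in the active region as assumed.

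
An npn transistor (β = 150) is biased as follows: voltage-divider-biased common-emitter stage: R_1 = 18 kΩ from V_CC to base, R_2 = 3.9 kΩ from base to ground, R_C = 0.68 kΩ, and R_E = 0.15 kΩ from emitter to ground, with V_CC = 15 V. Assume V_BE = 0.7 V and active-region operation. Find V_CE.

Thevenize the base divider: V_Th = V_CC·R_2/(R_1+R_2) = 15×3.9/21.9 = 2.67 V, R_Th = R_1‖R_2 = 3.21 kΩ.
Base-emitter loop: V_Th = I_B·R_Th + V_BE + (β+1)I_B·R_E, so I_B = (2.67 − 0.7) / (3.21 + 151×0.15) = 0.0762 mA.
I_C = β·I_B = 150×0.0762 = 11.4 mA, and I_E = (β+1)I_B = 11.5 mA.
V_CE = V_CC − I_C·R_C − I_E·R_E = 15 − 11.4×0.68 − 11.5×0.15 = 5.5 V.
V_CE = 5.5 V > 0.2 V confirms active-region operation.

V_CE ≈ 5.5 V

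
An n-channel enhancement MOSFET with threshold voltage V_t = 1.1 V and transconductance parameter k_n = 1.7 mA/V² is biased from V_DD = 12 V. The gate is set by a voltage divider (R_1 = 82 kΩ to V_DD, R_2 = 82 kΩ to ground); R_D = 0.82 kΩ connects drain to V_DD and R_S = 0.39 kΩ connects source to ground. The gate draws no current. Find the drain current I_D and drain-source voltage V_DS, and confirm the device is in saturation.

V_G = V_DD·R_2/(R_1+R_2) = 12×82/164 = 6 V.
Assume saturation: I_D = (k_n/2)(V_GS − V_t)² with V_GS = V_G − I_D·R_S = 6 − 0.39·I_D.
Substituting gives 0.129·I_D² − 4.25·I_D + 20.4 = 0, with roots I_D = 5.84 or 27 mA.
The root I_D = 27 mA gives V_GS = -4.54 V ≤ V_t, so take I_D = 5.84 mA.
Then V_GS = 3.72 V and V_DS = V_DD − I_D(R_D+R_S) = 12 − 5.84×1.21 = 4.93 V.
Saturation requires V_DS ≥ V_GS − V_t = 2.62 V; 4.93 ≥ 2.62 ✓.

I_D ≈ 5.8 mA, V_DS ≈ 4.9 V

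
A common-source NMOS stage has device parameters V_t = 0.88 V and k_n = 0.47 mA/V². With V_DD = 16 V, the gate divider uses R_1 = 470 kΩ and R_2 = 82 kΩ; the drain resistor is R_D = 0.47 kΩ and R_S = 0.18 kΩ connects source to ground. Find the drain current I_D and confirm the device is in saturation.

V_G = V_DD·R_2/(R_1+R_2) = 16×82/552 = 2.38 V.
Assume saturation: I_D = (k_n/2)(V_GS − V_t)² with V_GS = V_G − I_D·R_S = 2.38 − 0.18·I_D.
Substituting gives 0.00761·I_D² − 1.13·I_D + 0.527 = 0, with roots I_D = 0.469 or 147 mA.
The root I_D = 147 mA gives V_GS = -24.2 V ≤ V_t, so take I_D = 0.469 mA.
Then V_GS = 2.29 V and V_DS = V_DD − I_D(R_D+R_S) = 16 − 0.469×0.65 = 15.7 V.
Saturation requires V_DS ≥ V_GS − V_t = 1.41 V; 15.7 ≥ 1.41 ✓.

I_D ≈ 0.47 mA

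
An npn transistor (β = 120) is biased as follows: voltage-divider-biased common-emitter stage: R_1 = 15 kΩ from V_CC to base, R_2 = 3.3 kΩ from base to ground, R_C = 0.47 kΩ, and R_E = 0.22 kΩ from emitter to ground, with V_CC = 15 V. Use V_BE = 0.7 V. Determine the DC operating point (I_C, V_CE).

Thevenize the base divider: V_Th = V_CC·R_2/(R_1+R_2) = 15×3.3/18.3 = 2.7 V, R_Th = R_1‖R_2 = 2.7 kΩ.
Base-emitter loop: V_Th = I_B·R_Th + V_BE + (β+1)I_B·R_E, so I_B = (2.7 − 0.7) / (2.7 + 121×0.22) = 0.0684 mA.
I_C = β·I_B = 120×0.0684 = 8.2 mA, and I_E = (β+1)I_B = 8.27 mA.
V_CE = V_CC − I_C·R_C − I_E·R_E = 15 − 8.2×0.47 − 8.27×0.22 = 9.32 V.
V_CE = 9.32 V > 0.2 V confirms active-region operation.

I_C ≈ 8.2 mA, V_CE ≈ 9.3 V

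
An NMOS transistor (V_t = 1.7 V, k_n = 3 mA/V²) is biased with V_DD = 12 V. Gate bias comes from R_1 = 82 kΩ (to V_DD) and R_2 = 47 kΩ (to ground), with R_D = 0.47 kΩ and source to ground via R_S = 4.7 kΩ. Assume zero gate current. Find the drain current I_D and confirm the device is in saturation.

I_D ≈ 0.45 mA

V_G = V_DD·R_2/(R_1+R_2) = 12×47/129 = 4.37 V.
Assume saturation: I_D = (k_n/2)(V_GS − V_t)² with V_GS = V_G − I_D·R_S = 4.37 − 4.7·I_D.
Substituting gives 33.1·I_D² − 38.7·I_D + 10.7 = 0, with roots I_D = 0.452 or 0.715 mA.
The root I_D = 0.715 mA gives V_GS = 1.01 V ≤ V_t, so take I_D = 0.452 mA.
Then V_GS = 2.25 V and V_DS = V_DD − I_D(R_D+R_S) = 12 − 0.452×5.17 = 9.66 V.
Saturation requires V_DS ≥ V_GS − V_t = 0.549 V; 9.66 ≥ 0.549 ✓.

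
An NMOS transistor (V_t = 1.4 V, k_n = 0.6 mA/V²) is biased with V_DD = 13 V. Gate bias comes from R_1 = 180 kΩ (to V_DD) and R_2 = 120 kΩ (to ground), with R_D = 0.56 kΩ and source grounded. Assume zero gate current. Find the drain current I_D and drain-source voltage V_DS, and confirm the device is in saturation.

I_D ≈ 4.3 mA, V_DS ≈ 11 V

V_G = V_DD·R_2/(R_1+R_2) = 13×120/300 = 5.2 V. With the source grounded, V_GS = V_G = 5.2 V.
Assume saturation: I_D = (k_n/2)(V_GS − V_t)² = (0.6/2)×(5.2 − 1.4)² = 0.3×3.8² = 4.33 mA.
V_DS = V_DD − I_D·R_D = 13 − 4.33×0.56 = 10.6 V.
Saturation requires V_DS ≥ V_GS − V_t = 3.8 V; 10.6 ≥ 3.8 ✓.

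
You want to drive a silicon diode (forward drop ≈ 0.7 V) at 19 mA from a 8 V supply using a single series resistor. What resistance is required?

R ≈ 0.38 kΩ

The resistor drops V_S − V_D = 8 − 0.7 = 7.3 V at 19 mA.
R = 7.3 V / 19 mA = 0.384 kΩ.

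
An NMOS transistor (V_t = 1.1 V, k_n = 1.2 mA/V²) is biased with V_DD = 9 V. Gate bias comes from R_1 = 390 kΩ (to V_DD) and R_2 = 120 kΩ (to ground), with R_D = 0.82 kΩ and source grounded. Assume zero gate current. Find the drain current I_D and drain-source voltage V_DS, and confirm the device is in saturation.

I_D ≈ 0.62 mA, V_DS ≈ 8.5 V

V_G = V_DD·R_2/(R_1+R_2) = 9×120/510 = 2.12 V. With the source grounded, V_GS = V_G = 2.12 V.
Assume saturation: I_D = (k_n/2)(V_GS − V_t)² = (1.2/2)×(2.12 − 1.1)² = 0.6×1.02² = 0.621 mA.
V_DS = V_DD − I_D·R_D = 9 − 0.621×0.82 = 8.49 V.
Saturation requires V_DS ≥ V_GS − V_t = 1.02 V; 8.49 ≥ 1.02 ✓.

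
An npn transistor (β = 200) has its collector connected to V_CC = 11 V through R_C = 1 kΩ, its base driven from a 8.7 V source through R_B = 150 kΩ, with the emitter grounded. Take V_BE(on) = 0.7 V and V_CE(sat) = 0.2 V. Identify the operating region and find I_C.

Assume active. Base-emitter loop: I_B = (V_BB − V_BE)/R_B = (8.7 − 0.7)/150 = 0.0533 mA.
I_C = β·I_B = 200×0.0533 = 10.7 mA.
V_CE = V_CC − I_C·R_C = 11 − 10.7×1 = 0.333 V > V_CE(sat), so the active-region assumption holds.

active; I_C ≈ 11 mA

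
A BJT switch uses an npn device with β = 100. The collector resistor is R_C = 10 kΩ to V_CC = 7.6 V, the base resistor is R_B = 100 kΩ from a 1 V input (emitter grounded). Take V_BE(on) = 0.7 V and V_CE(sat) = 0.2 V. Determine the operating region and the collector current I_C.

active; I_C ≈ 0.3 mA

Assume active. Base-emitter loop: I_B = (V_BB − V_BE)/R_B = (1 − 0.7)/100 = 0.003 mA.
I_C = β·I_B = 100×0.003 = 0.3 mA.
V_CE = V_CC − I_C·R_C = 7.6 − 0.3×10 = 4.6 V > V_CE(sat), so the active-region assumption holds.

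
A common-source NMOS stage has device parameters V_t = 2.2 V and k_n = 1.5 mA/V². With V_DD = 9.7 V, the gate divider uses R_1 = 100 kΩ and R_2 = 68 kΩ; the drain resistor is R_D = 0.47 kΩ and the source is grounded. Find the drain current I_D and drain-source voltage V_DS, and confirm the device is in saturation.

I_D ≈ 2.2 mA, V_DS ≈ 8.6 V

V_G = V_DD·R_2/(R_1+R_2) = 9.7×68/168 = 3.93 V. With the source grounded, V_GS = V_G = 3.93 V.
Assume saturation: I_D = (k_n/2)(V_GS − V_t)² = (1.5/2)×(3.93 − 2.2)² = 0.75×1.73² = 2.23 mA.
V_DS = V_DD − I_D·R_D = 9.7 − 2.23×0.47 = 8.65 V.
Saturation requires V_DS ≥ V_GS − V_t = 1.73 V; 8.65 ≥ 1.73 ✓.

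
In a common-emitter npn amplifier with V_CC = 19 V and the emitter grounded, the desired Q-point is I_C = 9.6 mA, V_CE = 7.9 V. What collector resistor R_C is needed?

R_C ≈ 1.2 kΩ

Collector loop: V_CC = I_C·R_C + V_CE.
R_C = (V_CC − V_CE)/I_C = (19 − 7.9)/9.6 = 1.16 kΩ.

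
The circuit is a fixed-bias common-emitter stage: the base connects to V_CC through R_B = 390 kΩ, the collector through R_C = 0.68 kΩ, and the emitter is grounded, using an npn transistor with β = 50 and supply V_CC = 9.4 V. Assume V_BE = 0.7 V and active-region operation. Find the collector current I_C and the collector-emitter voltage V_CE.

Base loop: V_CC = I_B·R_B + V_BE, so I_B = (9.4 − 0.7)/390 kΩ = 0.0223 mA.
In the active region I_C = β·I_B = 50 × 0.0223 = 1.12 mA.
Collector loop: V_CE = V_CC − I_C·R_C = 9.4 − 1.12×0.68 = 8.64 V.
Since V_CE = 8.64 V > V_CE(sat) ≈ 0.2 V, the transistor is in the active region as assumed.

I_C ≈ 1.1 mA, V_CE ≈ 8.6 V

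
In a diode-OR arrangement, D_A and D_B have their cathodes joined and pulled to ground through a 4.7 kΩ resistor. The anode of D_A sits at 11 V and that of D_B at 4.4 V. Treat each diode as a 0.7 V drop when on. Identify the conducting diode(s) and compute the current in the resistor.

Only D_A conducts; I_R ≈ 2.2 mA

Assume both conduct. Then node N would need to be at both 11−0.7 = 10.3 V and 4.4−0.7 = 3.7 V, which is impossible.
Assume only D_A conducts: V_N = 11 − 0.7 = 10.3 V, so I_R = 10.3/4.7 = 2.19 mA.
Check D_B: its anode-to-cathode voltage is 4.4 − 10.3 = -5.9 V < 0.7 V, so it is off. The assumption is consistent.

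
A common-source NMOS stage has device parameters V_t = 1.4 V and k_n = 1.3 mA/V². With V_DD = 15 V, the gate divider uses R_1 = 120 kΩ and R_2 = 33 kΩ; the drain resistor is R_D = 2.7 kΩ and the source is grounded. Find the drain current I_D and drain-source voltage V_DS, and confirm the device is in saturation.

I_D ≈ 2.2 mA, V_DS ≈ 9.1 V

V_G = V_DD·R_2/(R_1+R_2) = 15×33/153 = 3.24 V. With the source grounded, V_GS = V_G = 3.24 V.
Assume saturation: I_D = (k_n/2)(V_GS − V_t)² = (1.3/2)×(3.24 − 1.4)² = 0.65×1.84² = 2.19 mA.
V_DS = V_DD − I_D·R_D = 15 − 2.19×2.7 = 9.09 V.
Saturation requires V_DS ≥ V_GS − V_t = 1.84 V; 9.09 ≥ 1.84 ✓.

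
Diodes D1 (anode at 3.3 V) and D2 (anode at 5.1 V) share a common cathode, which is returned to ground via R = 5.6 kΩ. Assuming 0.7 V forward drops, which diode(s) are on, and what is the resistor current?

Only D2 conducts; I_R ≈ 0.79 mA

Assume both conduct. Then node N would need to be at both 3.3−0.7 = 2.6 V and 5.1−0.7 = 4.4 V, which is impossible.
Assume only D2 conducts: V_N = 5.1 − 0.7 = 4.4 V, so I_R = 4.4/5.6 = 0.786 mA.
Check D1: its anode-to-cathode voltage is 3.3 − 4.4 = -1.1 V < 0.7 V, so it is off. The assumption is consistent.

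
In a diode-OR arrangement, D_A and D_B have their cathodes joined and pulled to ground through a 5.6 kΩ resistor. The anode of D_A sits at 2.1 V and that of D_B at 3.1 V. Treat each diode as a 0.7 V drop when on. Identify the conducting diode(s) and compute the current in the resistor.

Only D_B conducts; I_R ≈ 0.43 mA

Assume both conduct. Then node N would need to be at both 2.1−0.7 = 1.4 V and 3.1−0.7 = 2.4 V, which is impossible.
Assume only D_B conducts: V_N = 3.1 − 0.7 = 2.4 V, so I_R = 2.4/5.6 = 0.429 mA.
Check D_A: its anode-to-cathode voltage is 2.1 − 2.4 = -0.3 V < 0.7 V, so it is off. The assumption is consistent.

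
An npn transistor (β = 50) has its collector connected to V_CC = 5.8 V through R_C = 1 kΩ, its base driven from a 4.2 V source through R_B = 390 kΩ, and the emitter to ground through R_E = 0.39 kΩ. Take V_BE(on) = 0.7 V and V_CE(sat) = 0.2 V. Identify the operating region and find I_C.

Assume active. Base-emitter loop: I_B = (V_BB − V_BE)/(R_B + (β+1)R_E) = (4.2 − 0.7)/(390 + 51×0.39) = 0.00854 mA.
I_C = β·I_B = 50×0.00854 = 0.427 mA.
V_CE = V_CC − I_C·R_C − I_E·R_E = 5.8 − 0.427×1 − 0.435×0.39 = 5.2 V > V_CE(sat), so the active-region assumption holds.

active; I_C ≈ 0.43 mA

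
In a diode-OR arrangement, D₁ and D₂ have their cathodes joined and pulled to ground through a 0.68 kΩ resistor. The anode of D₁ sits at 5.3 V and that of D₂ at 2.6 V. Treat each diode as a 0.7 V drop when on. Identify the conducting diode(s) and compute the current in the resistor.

Assume both conduct. Then node N would need to be at both 5.3−0.7 = 4.6 V and 2.6−0.7 = 1.9 V, which is impossible.
Assume only D₁ conducts: V_N = 5.3 − 0.7 = 4.6 V, so I_R = 4.6/0.68 = 6.76 mA.
Check D₂: its anode-to-cathode voltage is 2.6 − 4.6 = -2 V < 0.7 V, so it is off. The assumption is consistent.

Only D₁ conducts; I_R ≈ 6.8 mA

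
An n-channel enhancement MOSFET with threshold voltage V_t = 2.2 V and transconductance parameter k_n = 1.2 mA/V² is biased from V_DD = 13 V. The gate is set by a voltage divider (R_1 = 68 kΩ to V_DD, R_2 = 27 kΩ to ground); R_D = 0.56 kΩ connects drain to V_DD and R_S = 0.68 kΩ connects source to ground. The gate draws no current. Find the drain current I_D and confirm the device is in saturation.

I_D ≈ 0.66 mA

V_G = V_DD·R_2/(R_1+R_2) = 13×27/95 = 3.69 V.
Assume saturation: I_D = (k_n/2)(V_GS − V_t)² with V_GS = V_G − I_D·R_S = 3.69 − 0.68·I_D.
Substituting gives 0.277·I_D² − 2.22·I_D + 1.34 = 0, with roots I_D = 0.658 or 7.34 mA.
The root I_D = 7.34 mA gives V_GS = -1.3 V ≤ V_t, so take I_D = 0.658 mA.
Then V_GS = 3.25 V and V_DS = V_DD − I_D(R_D+R_S) = 13 − 0.658×1.24 = 12.2 V.
Saturation requires V_DS ≥ V_GS − V_t = 1.05 V; 12.2 ≥ 1.05 ✓.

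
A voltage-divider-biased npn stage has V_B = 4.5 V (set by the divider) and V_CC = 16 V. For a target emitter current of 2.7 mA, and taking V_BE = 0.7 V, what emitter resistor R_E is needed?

R_E ≈ 1.4 kΩ

V_E = V_B − V_BE = 4.5 − 0.7 = 3.8 V.
R_E = V_E / I_E = 3.8 / 2.7 = 1.41 kΩ.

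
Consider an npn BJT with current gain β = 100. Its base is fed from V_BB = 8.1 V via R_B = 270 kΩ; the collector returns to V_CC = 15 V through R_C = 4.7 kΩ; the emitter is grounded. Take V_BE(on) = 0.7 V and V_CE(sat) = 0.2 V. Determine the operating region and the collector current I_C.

active; I_C ≈ 2.7 mA

Assume active. Base-emitter loop: I_B = (V_BB − V_BE)/R_B = (8.1 − 0.7)/270 = 0.0274 mA.
I_C = β·I_B = 100×0.0274 = 2.74 mA.
V_CE = V_CC − I_C·R_C = 15 − 2.74×4.7 = 2.12 V > V_CE(sat), so the active-region assumption holds.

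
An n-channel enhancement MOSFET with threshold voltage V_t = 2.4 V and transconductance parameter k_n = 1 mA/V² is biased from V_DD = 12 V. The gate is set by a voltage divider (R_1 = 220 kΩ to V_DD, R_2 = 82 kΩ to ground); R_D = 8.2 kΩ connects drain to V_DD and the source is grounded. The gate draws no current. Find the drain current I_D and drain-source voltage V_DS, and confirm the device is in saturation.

I_D ≈ 0.37 mA, V_DS ≈ 9 V

V_G = V_DD·R_2/(R_1+R_2) = 12×82/302 = 3.26 V. With the source grounded, V_GS = V_G = 3.26 V.
Assume saturation: I_D = (k_n/2)(V_GS − V_t)² = (1/2)×(3.26 − 2.4)² = 0.5×0.858² = 0.368 mA.
V_DS = V_DD − I_D·R_D = 12 − 0.368×8.2 = 8.98 V.
Saturation requires V_DS ≥ V_GS − V_t = 0.858 V; 8.98 ≥ 0.858 ✓.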